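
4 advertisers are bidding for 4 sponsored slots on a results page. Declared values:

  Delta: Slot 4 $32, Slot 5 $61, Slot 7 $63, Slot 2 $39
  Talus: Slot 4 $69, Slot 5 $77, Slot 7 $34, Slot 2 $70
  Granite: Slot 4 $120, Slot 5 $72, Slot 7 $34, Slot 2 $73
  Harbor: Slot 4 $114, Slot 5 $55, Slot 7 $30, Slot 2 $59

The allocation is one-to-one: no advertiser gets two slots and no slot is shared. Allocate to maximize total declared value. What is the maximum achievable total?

Treat this as an assignment problem: match each advertiser to one slot.
Optimal: Delta→Slot 7 ($63), Talus→Slot 5 ($77), Granite→Slot 2 ($73), Harbor→Slot 4 ($114) — total 63+77+73+114 = $327.
Max-entry greedy (repeatedly take the single best remaining cell) gives $319, worse by 8.
Next-best assignment: Delta→Slot 7, Talus→Slot 5, Granite→Slot 4, Harbor→Slot 2 = $319.
Every other assignment is strictly worse.

Max total: $327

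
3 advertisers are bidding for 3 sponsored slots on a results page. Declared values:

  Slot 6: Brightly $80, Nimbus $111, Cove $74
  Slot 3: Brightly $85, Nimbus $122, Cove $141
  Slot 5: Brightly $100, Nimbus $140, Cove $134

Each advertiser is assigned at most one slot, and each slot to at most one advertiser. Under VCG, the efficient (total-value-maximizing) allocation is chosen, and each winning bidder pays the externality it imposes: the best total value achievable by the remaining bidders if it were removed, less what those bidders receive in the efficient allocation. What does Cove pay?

Cove pays $5.

Efficient allocation: Brightly→Slot 6 ($80), Nimbus→Slot 5 ($140), Cove→Slot 3 ($141); total welfare W = $361.
Cove receives Slot 3 at value $141, so the others get W − 141 = $220.
Without Cove: best allocation of the remaining 2 bidders over all 3 slots is Brightly→Slot 3 ($85), Nimbus→Slot 5 ($140), total $225.
VCG payment = (others' best without Cove) − (others' welfare with Cove) = 225 − 220 = $5.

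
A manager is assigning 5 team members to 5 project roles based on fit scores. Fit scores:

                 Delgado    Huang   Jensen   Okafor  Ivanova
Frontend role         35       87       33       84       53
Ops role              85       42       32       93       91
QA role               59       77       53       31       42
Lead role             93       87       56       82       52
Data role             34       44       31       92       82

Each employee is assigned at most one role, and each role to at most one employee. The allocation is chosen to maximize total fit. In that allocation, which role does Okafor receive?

Okafor receives Data role.

This is the linear assignment problem.
Optimal: Delgado→Lead role (93 pts), Huang→Frontend role (87 pts), Jensen→QA role (53 pts), Okafor→Data role (92 pts), Ivanova→Ops role (91 pts) — total 93+87+53+92+91 = 416 pts.
Max-entry greedy (repeatedly take the single best remaining cell) gives 408 pts, worse by 8.
Next-best assignment: Delgado→Lead role, Huang→Frontend role, Jensen→QA role, Okafor→Ops role, Ivanova→Data role = 408 pts.
Checked against all permutations: 416 pts is optimal.
Okafor's own top role is Ops role (93 pts), but forcing Okafor→Ops role and reassigning the rest optimally gives only 408 pts — worse by 8.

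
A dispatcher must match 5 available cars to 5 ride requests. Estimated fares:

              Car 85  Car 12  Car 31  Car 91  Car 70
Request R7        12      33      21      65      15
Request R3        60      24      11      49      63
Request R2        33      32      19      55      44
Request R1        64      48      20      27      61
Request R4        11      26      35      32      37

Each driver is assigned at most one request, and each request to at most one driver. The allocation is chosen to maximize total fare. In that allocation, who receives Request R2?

Optimal: Car 85→Request R1 ($64), Car 12→Request R2 ($32), Car 31→Request R4 ($35), Car 91→Request R7 ($65), Car 70→Request R3 ($63) — total 64+32+35+65+63 = $259.
Row-greedy (each driver in turn takes its best remaining request) gives $250, worse by 9.
Next-best assignment: Car 85→Request R3, Car 12→Request R2, Car 31→Request R4, Car 91→Request R7, Car 70→Request R1 = $253.
Car 12's own top request is Request R1 ($48), but forcing Car 12→Request R1 and reassigning the rest optimally gives only $252 — worse by 7.

Car 12 receives Request R2.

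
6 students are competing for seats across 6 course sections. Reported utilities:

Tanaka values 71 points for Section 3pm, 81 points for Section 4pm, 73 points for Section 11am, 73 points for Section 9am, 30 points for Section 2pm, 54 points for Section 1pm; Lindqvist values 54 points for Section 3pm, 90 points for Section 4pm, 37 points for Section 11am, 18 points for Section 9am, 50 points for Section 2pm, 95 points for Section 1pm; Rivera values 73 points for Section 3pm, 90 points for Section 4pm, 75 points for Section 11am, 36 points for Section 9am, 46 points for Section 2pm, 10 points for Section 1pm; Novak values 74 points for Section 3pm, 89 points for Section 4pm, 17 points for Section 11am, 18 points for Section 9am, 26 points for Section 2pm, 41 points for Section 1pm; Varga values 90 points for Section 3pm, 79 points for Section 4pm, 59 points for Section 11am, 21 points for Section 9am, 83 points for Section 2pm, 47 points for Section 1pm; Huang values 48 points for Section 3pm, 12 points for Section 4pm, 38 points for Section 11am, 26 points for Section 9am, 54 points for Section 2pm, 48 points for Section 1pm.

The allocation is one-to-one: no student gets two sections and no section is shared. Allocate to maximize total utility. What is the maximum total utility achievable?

This is a one-to-one assignment (maximum-weight bipartite matching).
Optimal: Tanaka→Section 9am (73 points), Lindqvist→Section 1pm (95 points), Rivera→Section 11am (75 points), Novak→Section 4pm (89 points), Varga→Section 3pm (90 points), Huang→Section 2pm (54 points) — total 73+95+75+89+90+54 = 476 points.
Max-entry greedy (repeatedly take the single best remaining cell) gives 420 points, worse by 56.
Swapping Novak↔Rivera (Novak→Section 11am 17 points, Rivera→Section 4pm 90 points) loses 57.
Every other assignment is strictly worse.

Max total: 476 points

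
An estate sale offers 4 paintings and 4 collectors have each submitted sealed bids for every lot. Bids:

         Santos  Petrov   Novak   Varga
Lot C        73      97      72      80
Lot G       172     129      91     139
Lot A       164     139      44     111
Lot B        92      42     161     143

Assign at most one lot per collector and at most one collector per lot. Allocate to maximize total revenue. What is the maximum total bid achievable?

Optimal: Santos→Lot A ($164), Petrov→Lot C ($97), Novak→Lot B ($161), Varga→Lot G ($139) — total 164+97+161+139 = $561.
Row-greedy (each collector in turn takes its best remaining lot) gives $552, worse by 9.
No other one-to-one assignment exceeds $561.

Maximum total: $561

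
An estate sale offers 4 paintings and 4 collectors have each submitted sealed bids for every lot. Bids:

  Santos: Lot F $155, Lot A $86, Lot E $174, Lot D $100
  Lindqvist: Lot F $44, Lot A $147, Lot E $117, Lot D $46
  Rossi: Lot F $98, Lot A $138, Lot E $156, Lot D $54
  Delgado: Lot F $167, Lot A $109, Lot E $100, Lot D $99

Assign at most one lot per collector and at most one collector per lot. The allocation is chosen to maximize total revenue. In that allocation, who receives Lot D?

This is a one-to-one assignment (maximum-weight bipartite matching).
Optimal: Santos→Lot D ($100), Lindqvist→Lot A ($147), Rossi→Lot E ($156), Delgado→Lot F ($167) — total 100+147+156+167 = $570.
Row-greedy (each collector in turn takes its best remaining lot) gives $518, worse by 52.
Next-best assignment: Santos→Lot F, Lindqvist→Lot A, Rossi→Lot E, Delgado→Lot D = $557.
Swapping Rossi↔Lindqvist (Rossi→Lot A $138, Lindqvist→Lot E $117) loses 48.
Santos's own top lot is Lot E ($174), but forcing Santos→Lot E and reassigning the rest optimally gives only $542 — worse by 28.

Santos receives Lot D.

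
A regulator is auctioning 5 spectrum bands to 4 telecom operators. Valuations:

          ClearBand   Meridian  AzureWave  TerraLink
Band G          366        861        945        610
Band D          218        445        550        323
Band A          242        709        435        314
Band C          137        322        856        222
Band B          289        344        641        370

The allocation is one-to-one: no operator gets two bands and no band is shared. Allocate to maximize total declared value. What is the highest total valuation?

This is the linear assignment problem.
Optimal: ClearBand→Band B ($289M), Meridian→Band A ($709M), AzureWave→Band C ($856M), TerraLink→Band G ($610M) — total 289+709+856+610 = $2464M.
Row-greedy (each operator in turn takes its best remaining band) gives $2301M, worse by 163.
Next-best assignment: ClearBand→Band D, Meridian→Band A, AzureWave→Band C, TerraLink→Band G = $2393M.
Swapping AzureWave↔Meridian (AzureWave→Band A $435M, Meridian→Band C $322M) loses 808.

Maximum total: $2464M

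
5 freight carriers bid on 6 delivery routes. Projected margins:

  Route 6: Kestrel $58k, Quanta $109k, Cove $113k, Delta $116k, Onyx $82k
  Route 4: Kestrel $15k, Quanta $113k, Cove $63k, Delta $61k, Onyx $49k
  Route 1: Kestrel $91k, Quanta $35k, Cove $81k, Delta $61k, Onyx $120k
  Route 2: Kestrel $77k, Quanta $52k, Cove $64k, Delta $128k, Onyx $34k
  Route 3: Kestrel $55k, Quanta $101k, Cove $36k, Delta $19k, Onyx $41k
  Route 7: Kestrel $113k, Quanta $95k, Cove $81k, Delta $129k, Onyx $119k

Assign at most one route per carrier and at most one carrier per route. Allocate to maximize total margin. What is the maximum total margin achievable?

Optimal: Kestrel→Route 7 ($113k), Quanta→Route 4 ($113k), Cove→Route 6 ($113k), Delta→Route 2 ($128k), Onyx→Route 1 ($120k) — total 113+113+113+128+120 = $587k.
Column-greedy (each route in turn goes to its best remaining carrier) gives $462k, worse by 125.
Next-best assignment: Kestrel→Route 7, Quanta→Route 3, Cove→Route 6, Delta→Route 2, Onyx→Route 1 = $575k.
Swapping Delta↔Quanta (Delta→Route 4 $61k, Quanta→Route 2 $52k) loses 128.

Max total: $587k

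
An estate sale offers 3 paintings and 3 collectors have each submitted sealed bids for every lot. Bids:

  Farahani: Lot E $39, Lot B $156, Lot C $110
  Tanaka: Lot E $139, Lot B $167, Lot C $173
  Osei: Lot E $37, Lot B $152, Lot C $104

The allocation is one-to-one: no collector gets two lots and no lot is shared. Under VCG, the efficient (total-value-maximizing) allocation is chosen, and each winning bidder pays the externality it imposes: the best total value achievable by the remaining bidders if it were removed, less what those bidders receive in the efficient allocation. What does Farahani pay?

Farahani pays $34.

Efficient allocation: Farahani→Lot C ($110), Tanaka→Lot E ($139), Osei→Lot B ($152); total welfare W = $401.
Farahani receives Lot C at value $110, so the others get W − 110 = $291.
Without Farahani: best allocation of the remaining 2 bidders over all 3 lots is Tanaka→Lot C ($173), Osei→Lot B ($152), total $325.
VCG payment = (others' best without Farahani) − (others' welfare with Farahani) = 325 − 291 = $34.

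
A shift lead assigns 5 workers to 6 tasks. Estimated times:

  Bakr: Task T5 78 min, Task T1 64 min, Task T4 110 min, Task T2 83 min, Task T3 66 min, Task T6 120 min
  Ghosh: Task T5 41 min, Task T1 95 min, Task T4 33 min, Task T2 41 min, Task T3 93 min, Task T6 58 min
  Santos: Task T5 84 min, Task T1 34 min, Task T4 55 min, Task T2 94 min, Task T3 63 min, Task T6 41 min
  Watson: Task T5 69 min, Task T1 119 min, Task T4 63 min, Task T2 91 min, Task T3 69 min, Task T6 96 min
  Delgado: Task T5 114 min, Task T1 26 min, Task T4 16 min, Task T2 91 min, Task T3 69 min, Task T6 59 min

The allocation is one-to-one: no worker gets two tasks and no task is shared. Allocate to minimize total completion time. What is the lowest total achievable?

Min total: 226 min

This is the linear assignment problem.
Optimal: Bakr→Task T3 (66 min), Ghosh→Task T2 (41 min), Santos→Task T1 (34 min), Watson→Task T5 (69 min), Delgado→Task T4 (16 min) — total 66+41+34+69+16 = 226 min.
Row-greedy (each worker in turn takes its cheapest remaining task) gives 276 min, worse by 50.
Every other assignment is strictly worse.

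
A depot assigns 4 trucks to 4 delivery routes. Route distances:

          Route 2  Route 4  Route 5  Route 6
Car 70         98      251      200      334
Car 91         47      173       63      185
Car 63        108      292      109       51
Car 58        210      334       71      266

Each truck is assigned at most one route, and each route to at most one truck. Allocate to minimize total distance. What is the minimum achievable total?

Min total: 393 km

Optimal: Car 70→Route 2 (98 km), Car 91→Route 4 (173 km), Car 63→Route 6 (51 km), Car 58→Route 5 (71 km) — total 98+173+51+71 = 393 km.
Row-greedy (each truck in turn takes its cheapest remaining route) gives 546 km, worse by 153.
Next-best assignment: Car 70→Route 4, Car 91→Route 2, Car 63→Route 6, Car 58→Route 5 = 420 km.
Swapping Car 70↔Car 91 (Car 70→Route 4 251 km, Car 91→Route 2 47 km) adds 27.
Every other assignment is strictly worse.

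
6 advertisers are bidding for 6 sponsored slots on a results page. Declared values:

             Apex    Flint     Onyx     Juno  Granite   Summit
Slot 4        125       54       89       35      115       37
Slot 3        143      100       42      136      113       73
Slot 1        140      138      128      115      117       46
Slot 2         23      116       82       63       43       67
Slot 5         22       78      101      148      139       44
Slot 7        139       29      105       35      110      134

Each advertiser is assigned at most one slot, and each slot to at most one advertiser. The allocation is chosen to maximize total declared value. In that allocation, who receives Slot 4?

Granite receives Slot 4.

Optimal: Apex→Slot 3 ($143), Flint→Slot 2 ($116), Onyx→Slot 1 ($128), Juno→Slot 5 ($148), Granite→Slot 4 ($115), Summit→Slot 7 ($134) — total 143+116+128+148+115+134 = $784.
Row-greedy (each advertiser in turn takes its best remaining slot) gives $716, worse by 68.
Every other assignment is strictly worse.
Granite's own top slot is Slot 5 ($139), but forcing Granite→Slot 5 and reassigning the rest optimally gives only $778 — worse by 6.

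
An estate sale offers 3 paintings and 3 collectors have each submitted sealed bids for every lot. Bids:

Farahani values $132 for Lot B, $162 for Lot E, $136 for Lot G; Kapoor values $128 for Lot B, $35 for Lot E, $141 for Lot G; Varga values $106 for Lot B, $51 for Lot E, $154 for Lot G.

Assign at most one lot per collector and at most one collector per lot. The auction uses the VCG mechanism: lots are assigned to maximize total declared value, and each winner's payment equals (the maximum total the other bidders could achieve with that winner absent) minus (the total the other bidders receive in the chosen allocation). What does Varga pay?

Efficient allocation: Farahani→Lot E ($162), Kapoor→Lot B ($128), Varga→Lot G ($154); total welfare W = $444.
Varga receives Lot G at value $154, so the others get W − 154 = $290.
Without Varga: best allocation of the remaining 2 bidders over all 3 lots is Farahani→Lot E ($162), Kapoor→Lot G ($141), total $303.
VCG payment = (others' best without Varga) − (others' welfare with Varga) = 303 − 290 = $13.

Varga pays $13.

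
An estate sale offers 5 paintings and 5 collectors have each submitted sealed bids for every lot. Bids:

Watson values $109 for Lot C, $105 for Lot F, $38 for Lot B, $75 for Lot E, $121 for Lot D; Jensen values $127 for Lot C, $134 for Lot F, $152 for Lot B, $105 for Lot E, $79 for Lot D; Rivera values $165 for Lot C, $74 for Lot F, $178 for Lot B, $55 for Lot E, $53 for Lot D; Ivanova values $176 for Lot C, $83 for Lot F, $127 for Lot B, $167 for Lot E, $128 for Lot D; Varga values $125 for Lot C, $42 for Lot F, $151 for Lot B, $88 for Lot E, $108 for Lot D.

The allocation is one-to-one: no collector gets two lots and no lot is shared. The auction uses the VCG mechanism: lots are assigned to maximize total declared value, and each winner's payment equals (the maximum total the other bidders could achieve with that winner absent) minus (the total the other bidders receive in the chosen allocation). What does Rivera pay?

Rivera pays $9.

Efficient allocation: Watson→Lot D ($121), Jensen→Lot F ($134), Rivera→Lot C ($165), Ivanova→Lot E ($167), Varga→Lot B ($151); total welfare W = $738.
Rivera receives Lot C at value $165, so the others get W − 165 = $573.
Without Rivera: best allocation of the remaining 4 bidders over all 5 lots is Watson→Lot D ($121), Jensen→Lot F ($134), Ivanova→Lot C ($176), Varga→Lot B ($151), total $582.
VCG payment = (others' best without Rivera) − (others' welfare with Rivera) = 582 − 573 = $9.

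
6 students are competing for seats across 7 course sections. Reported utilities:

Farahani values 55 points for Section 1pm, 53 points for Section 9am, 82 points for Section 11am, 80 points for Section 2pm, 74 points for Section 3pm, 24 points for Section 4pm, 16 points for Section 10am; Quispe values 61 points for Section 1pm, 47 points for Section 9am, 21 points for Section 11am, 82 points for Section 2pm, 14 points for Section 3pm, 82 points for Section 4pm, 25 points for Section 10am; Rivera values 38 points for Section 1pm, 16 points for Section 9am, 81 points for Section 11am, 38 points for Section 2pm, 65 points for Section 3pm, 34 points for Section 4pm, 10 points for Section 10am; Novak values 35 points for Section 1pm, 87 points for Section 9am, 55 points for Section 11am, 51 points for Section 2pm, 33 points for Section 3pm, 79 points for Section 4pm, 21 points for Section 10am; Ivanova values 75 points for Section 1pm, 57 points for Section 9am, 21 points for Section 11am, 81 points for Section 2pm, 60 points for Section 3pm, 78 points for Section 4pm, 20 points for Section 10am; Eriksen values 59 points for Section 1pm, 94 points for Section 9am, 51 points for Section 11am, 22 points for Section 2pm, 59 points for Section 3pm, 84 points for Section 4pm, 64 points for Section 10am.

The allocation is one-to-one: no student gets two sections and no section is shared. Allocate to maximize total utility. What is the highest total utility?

This is the linear assignment problem.
Optimal: Farahani→Section 3pm (74 points), Quispe→Section 2pm (82 points), Rivera→Section 11am (81 points), Novak→Section 4pm (79 points), Ivanova→Section 1pm (75 points), Eriksen→Section 9am (94 points) — total 74+82+81+79+75+94 = 485 points.
Max-entry greedy (repeatedly take the single best remaining cell) gives 477 points, worse by 8.

Maximum total: 485 points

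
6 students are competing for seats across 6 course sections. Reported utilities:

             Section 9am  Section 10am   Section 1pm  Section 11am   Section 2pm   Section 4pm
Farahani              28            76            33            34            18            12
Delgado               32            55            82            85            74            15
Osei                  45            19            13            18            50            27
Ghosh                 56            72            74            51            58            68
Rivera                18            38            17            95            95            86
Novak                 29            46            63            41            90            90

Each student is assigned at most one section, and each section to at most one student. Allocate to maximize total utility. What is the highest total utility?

Max total: 465 points

Treat this as an assignment problem: match each student to one section.
Optimal: Farahani→Section 10am (76 points), Delgado→Section 11am (85 points), Osei→Section 9am (45 points), Ghosh→Section 1pm (74 points), Rivera→Section 2pm (95 points), Novak→Section 4pm (90 points) — total 76+85+45+74+95+90 = 465 points.
Row-greedy (each student in turn takes its best remaining section) gives 400 points, worse by 65.
Next-best assignment: Farahani→Section 10am, Delgado→Section 1pm, Osei→Section 9am, Ghosh→Section 4pm, Rivera→Section 11am, Novak→Section 2pm = 456 points.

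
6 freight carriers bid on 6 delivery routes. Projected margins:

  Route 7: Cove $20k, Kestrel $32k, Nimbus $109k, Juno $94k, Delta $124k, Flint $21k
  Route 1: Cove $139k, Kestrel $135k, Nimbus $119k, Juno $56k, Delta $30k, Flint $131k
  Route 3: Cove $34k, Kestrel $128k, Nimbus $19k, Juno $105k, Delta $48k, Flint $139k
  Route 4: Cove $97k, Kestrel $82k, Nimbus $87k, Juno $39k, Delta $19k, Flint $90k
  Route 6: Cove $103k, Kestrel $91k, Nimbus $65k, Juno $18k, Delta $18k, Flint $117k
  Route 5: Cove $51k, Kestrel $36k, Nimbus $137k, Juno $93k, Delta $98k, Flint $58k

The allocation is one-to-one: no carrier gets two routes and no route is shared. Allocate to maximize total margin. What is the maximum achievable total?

Optimal: Cove→Route 4 ($97k), Kestrel→Route 1 ($135k), Nimbus→Route 5 ($137k), Juno→Route 3 ($105k), Delta→Route 7 ($124k), Flint→Route 6 ($117k) — total 97+135+137+105+124+117 = $715k.
Row-greedy (each carrier in turn takes its best remaining route) gives $634k, worse by 81.
Next-best assignment: Cove→Route 1, Kestrel→Route 4, Nimbus→Route 5, Juno→Route 3, Delta→Route 7, Flint→Route 6 = $704k.
Swapping Delta↔Flint (Delta→Route 6 $18k, Flint→Route 7 $21k) loses 202.
Every other assignment is strictly worse.

Max total: $715k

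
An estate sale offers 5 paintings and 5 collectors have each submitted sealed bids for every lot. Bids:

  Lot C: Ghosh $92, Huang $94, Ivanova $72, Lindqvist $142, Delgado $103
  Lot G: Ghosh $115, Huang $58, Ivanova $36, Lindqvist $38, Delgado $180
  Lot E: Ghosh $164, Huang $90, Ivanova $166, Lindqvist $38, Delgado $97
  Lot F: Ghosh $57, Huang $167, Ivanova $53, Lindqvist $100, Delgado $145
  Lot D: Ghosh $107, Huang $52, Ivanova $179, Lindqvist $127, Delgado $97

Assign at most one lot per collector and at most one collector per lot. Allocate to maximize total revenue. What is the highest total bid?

Maximum total: $832

Optimal: Ghosh→Lot E ($164), Huang→Lot F ($167), Ivanova→Lot D ($179), Lindqvist→Lot C ($142), Delgado→Lot G ($180) — total 164+167+179+142+180 = $832.
Column-greedy (each lot in turn goes to its best remaining collector) gives $762, worse by 70.
Next-best assignment: Ghosh→Lot D, Huang→Lot F, Ivanova→Lot E, Lindqvist→Lot C, Delgado→Lot G = $762.
Checked against all permutations: $832 is optimal.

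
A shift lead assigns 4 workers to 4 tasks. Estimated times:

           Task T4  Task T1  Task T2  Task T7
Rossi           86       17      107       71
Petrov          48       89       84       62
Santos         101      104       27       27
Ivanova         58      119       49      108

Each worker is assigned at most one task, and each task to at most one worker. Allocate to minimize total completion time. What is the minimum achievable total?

This is a one-to-one assignment (minimum-cost bipartite matching).
Optimal: Rossi→Task T1 (17 min), Petrov→Task T4 (48 min), Santos→Task T7 (27 min), Ivanova→Task T2 (49 min) — total 17+48+27+49 = 141 min.
Column-greedy (each task in turn goes to its cheapest remaining worker) gives 200 min, worse by 59.
No other one-to-one assignment undercuts 141 min.

Minimum total: 141 min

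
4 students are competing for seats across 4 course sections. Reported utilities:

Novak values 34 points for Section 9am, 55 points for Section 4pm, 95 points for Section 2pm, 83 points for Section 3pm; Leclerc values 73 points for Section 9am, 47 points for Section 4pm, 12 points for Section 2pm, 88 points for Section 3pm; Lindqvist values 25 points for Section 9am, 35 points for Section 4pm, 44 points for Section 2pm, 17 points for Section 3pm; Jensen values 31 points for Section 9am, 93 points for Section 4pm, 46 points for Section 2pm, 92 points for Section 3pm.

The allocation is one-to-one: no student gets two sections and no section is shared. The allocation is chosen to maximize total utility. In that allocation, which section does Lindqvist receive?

Lindqvist receives Section 9am.

Optimal: Novak→Section 2pm (95 points), Leclerc→Section 3pm (88 points), Lindqvist→Section 9am (25 points), Jensen→Section 4pm (93 points) — total 95+88+25+93 = 301 points.
Swapping Leclerc↔Jensen (Leclerc→Section 4pm 47 points, Jensen→Section 3pm 92 points) loses 42.
Lindqvist's own top section is Section 2pm (44 points), but forcing Lindqvist→Section 2pm and reassigning the rest optimally gives only 293 points — worse by 8.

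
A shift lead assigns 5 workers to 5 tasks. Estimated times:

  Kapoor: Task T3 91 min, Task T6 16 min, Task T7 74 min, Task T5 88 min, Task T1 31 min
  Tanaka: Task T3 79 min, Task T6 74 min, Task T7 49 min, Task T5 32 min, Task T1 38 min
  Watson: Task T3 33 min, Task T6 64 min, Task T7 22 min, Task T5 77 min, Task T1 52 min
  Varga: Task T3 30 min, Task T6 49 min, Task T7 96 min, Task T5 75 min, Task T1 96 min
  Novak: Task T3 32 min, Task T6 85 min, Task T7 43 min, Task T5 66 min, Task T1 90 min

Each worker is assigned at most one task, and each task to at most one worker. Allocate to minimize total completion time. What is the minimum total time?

Minimum total: 166 min

Optimal: Kapoor→Task T1 (31 min), Tanaka→Task T5 (32 min), Watson→Task T7 (22 min), Varga→Task T6 (49 min), Novak→Task T3 (32 min) — total 31+32+22+49+32 = 166 min.
Min-entry greedy (repeatedly take the single cheapest remaining cell) gives 190 min, worse by 24.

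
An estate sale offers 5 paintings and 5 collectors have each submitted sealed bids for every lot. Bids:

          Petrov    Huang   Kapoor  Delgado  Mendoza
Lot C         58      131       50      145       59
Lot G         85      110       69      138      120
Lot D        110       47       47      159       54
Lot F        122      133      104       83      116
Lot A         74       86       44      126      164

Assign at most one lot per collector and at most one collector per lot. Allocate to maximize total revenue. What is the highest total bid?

Optimal: Petrov→Lot D ($110), Huang→Lot C ($131), Kapoor→Lot F ($104), Delgado→Lot G ($138), Mendoza→Lot A ($164) — total 110+131+104+138+164 = $647.
Row-greedy (each collector in turn takes its best remaining lot) gives $645, worse by 2.
Next-best assignment: Petrov→Lot F, Huang→Lot C, Kapoor→Lot G, Delgado→Lot D, Mendoza→Lot A = $645.
Checked against all permutations: $647 is optimal.

Max total: $647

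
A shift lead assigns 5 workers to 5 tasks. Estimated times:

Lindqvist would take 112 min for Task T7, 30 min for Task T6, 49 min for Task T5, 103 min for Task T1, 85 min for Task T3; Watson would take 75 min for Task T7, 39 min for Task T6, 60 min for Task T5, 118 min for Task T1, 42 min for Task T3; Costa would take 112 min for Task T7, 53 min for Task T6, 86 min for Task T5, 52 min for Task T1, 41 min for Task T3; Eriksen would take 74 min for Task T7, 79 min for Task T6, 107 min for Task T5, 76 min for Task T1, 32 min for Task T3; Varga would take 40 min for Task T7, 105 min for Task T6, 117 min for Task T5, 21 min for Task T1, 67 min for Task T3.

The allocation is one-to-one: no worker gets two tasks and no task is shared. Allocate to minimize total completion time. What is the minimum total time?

Optimal: Lindqvist→Task T5 (49 min), Watson→Task T6 (39 min), Costa→Task T1 (52 min), Eriksen→Task T3 (32 min), Varga→Task T7 (40 min) — total 49+39+52+32+40 = 212 min.
Row-greedy (each worker in turn takes its cheapest remaining task) gives 315 min, worse by 103.
Every other assignment is strictly worse.

Minimum total: 212 min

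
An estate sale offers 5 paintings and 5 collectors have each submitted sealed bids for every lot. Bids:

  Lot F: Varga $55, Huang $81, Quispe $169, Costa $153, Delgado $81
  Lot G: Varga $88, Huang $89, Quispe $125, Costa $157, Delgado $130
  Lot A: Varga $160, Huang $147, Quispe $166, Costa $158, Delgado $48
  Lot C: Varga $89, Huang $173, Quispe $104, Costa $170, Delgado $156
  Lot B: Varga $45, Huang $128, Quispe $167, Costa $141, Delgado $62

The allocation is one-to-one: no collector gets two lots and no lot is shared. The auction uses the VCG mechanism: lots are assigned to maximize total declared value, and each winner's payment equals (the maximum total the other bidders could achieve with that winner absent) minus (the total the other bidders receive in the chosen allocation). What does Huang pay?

Efficient allocation: Varga→Lot A ($160), Huang→Lot C ($173), Quispe→Lot B ($167), Costa→Lot F ($153), Delgado→Lot G ($130); total welfare W = $783.
Huang receives Lot C at value $173, so the others get W − 173 = $610.
Without Huang: best allocation of the remaining 4 bidders over all 5 lots is Varga→Lot A ($160), Quispe→Lot F ($169), Costa→Lot G ($157), Delgado→Lot C ($156), total $642.
VCG payment = (others' best without Huang) − (others' welfare with Huang) = 642 − 610 = $32.

Huang pays $32.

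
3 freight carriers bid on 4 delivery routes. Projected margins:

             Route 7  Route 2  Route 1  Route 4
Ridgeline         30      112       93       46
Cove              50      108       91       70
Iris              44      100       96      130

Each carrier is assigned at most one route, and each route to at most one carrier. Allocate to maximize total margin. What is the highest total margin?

This is the linear assignment problem.
Optimal: Ridgeline→Route 2 ($112k), Cove→Route 1 ($91k), Iris→Route 4 ($130k) — total 112+91+130 = $333k.
Column-greedy (each route in turn goes to its best remaining carrier) gives $258k, worse by 75.
Next-best assignment: Ridgeline→Route 1, Cove→Route 2, Iris→Route 4 = $331k.
Every other assignment is strictly worse.

Maximum total: $333k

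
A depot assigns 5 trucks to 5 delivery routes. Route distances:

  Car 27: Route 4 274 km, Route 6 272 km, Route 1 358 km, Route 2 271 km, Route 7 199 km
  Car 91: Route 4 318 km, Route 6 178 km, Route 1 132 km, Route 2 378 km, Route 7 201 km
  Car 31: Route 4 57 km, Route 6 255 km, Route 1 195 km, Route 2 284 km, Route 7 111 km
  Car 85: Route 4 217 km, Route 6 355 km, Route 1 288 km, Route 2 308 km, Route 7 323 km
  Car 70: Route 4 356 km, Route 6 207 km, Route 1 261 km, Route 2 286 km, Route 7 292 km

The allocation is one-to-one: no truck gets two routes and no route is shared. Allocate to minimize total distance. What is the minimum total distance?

Optimal: Car 27→Route 7 (199 km), Car 91→Route 1 (132 km), Car 31→Route 4 (57 km), Car 85→Route 2 (308 km), Car 70→Route 6 (207 km) — total 199+132+57+308+207 = 903 km.
Column-greedy (each route in turn goes to its cheapest remaining truck) gives 1090 km, worse by 187.
Every other assignment is strictly worse.

Minimum total: 903 km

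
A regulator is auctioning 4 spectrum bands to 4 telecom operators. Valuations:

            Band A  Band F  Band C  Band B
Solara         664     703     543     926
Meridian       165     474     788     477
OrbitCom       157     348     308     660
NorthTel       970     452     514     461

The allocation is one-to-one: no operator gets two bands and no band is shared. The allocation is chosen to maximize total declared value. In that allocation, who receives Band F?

Solara receives Band F.

Optimal: Solara→Band F ($703M), Meridian→Band C ($788M), OrbitCom→Band B ($660M), NorthTel→Band A ($970M) — total 703+788+660+970 = $3121M.
Max-entry greedy (repeatedly take the single best remaining cell) gives $3032M, worse by 89.
Solara's own top band is Band B ($926M), but forcing Solara→Band B and reassigning the rest optimally gives only $3032M — worse by 89.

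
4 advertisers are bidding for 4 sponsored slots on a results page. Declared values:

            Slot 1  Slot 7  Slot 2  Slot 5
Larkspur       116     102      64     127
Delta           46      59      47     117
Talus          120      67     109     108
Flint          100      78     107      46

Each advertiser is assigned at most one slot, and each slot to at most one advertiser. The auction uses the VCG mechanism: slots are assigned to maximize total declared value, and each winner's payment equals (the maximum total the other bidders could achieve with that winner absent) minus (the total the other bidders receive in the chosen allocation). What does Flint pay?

Flint pays $3.

Efficient allocation: Larkspur→Slot 7 ($102), Delta→Slot 5 ($117), Talus→Slot 1 ($120), Flint→Slot 2 ($107); total welfare W = $446.
Flint receives Slot 2 at value $107, so the others get W − 107 = $339.
Without Flint: best allocation of the remaining 3 bidders over all 4 slots is Larkspur→Slot 1 ($116), Delta→Slot 5 ($117), Talus→Slot 2 ($109), total $342.
VCG payment = (others' best without Flint) − (others' welfare with Flint) = 342 − 339 = $3.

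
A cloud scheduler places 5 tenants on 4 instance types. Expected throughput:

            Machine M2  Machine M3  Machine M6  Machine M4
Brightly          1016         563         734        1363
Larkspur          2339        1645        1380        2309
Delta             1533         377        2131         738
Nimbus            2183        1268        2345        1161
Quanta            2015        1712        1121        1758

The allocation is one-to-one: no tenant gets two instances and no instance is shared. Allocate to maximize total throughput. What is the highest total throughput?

Maximum total: 8335 ops/s

Treat this as an assignment problem: match each tenant to one instance.
Optimal: Nimbus→Machine M2 (2183 ops/s), Quanta→Machine M3 (1712 ops/s), Delta→Machine M6 (2131 ops/s), Larkspur→Machine M4 (2309 ops/s) — total 2183+1712+2131+2309 = 8335 ops/s.
Column-greedy (each instance in turn goes to its best remaining tenant) gives 7759 ops/s, worse by 576.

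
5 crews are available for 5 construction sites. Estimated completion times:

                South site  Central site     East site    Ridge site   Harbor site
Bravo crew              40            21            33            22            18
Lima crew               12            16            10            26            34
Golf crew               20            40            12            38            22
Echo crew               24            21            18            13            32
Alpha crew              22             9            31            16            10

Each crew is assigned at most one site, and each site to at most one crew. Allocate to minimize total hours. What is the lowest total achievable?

This is a one-to-one assignment (minimum-cost bipartite matching).
Optimal: Bravo crew→Harbor site (18 hours), Lima crew→South site (12 hours), Golf crew→East site (12 hours), Echo crew→Ridge site (13 hours), Alpha crew→Central site (9 hours) — total 18+12+12+13+9 = 64 hours.
Row-greedy (each crew in turn takes its cheapest remaining site) gives 70 hours, worse by 6.
Next-best assignment: Bravo crew→Central site, Lima crew→South site, Golf crew→East site, Echo crew→Ridge site, Alpha crew→Harbor site = 68 hours.
Swapping Golf crew↔Alpha crew (Golf crew→Central site 40 hours, Alpha crew→East site 31 hours) adds 50.
Checked against all permutations: 64 hours is optimal.

Min total: 64 hours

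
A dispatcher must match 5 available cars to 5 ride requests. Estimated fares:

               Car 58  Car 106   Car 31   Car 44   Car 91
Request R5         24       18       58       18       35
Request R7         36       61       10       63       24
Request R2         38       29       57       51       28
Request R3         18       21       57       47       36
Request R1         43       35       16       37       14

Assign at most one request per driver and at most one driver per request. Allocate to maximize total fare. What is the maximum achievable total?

Optimal: Car 58→Request R1 ($43), Car 106→Request R7 ($61), Car 31→Request R5 ($58), Car 44→Request R2 ($51), Car 91→Request R3 ($36) — total 43+61+58+51+36 = $249.
Swapping Car 44↔Car 31 (Car 44→Request R5 $18, Car 31→Request R2 $57) loses 34.
No other one-to-one assignment exceeds $249.

Max total: $249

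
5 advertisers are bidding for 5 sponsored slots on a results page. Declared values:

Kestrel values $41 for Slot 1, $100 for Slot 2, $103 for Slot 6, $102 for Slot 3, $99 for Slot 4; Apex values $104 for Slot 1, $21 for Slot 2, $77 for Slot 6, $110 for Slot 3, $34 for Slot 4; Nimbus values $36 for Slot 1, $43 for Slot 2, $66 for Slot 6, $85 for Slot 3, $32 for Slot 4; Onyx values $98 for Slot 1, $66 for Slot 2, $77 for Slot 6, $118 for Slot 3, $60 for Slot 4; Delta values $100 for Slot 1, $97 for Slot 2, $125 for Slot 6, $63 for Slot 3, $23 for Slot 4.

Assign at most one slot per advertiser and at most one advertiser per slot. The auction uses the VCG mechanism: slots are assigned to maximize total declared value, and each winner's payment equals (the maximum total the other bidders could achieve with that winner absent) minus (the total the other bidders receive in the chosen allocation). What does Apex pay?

Efficient allocation: Kestrel→Slot 4 ($99), Apex→Slot 1 ($104), Nimbus→Slot 2 ($43), Onyx→Slot 3 ($118), Delta→Slot 6 ($125); total welfare W = $489.
Apex receives Slot 1 at value $104, so the others get W − 104 = $385.
Without Apex: best allocation of the remaining 4 bidders over all 5 slots is Kestrel→Slot 2 ($100), Nimbus→Slot 3 ($85), Onyx→Slot 1 ($98), Delta→Slot 6 ($125), total $408.
VCG payment = (others' best without Apex) − (others' welfare with Apex) = 408 − 385 = $23.

Apex pays $23.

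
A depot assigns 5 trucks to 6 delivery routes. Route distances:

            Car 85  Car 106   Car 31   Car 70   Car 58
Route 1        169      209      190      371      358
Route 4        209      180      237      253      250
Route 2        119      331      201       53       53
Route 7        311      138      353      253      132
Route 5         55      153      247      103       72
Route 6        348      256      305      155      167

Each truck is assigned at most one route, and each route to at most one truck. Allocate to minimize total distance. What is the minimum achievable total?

Min total: 591 km

Optimal: Car 85→Route 5 (55 km), Car 106→Route 7 (138 km), Car 31→Route 1 (190 km), Car 70→Route 6 (155 km), Car 58→Route 2 (53 km) — total 55+138+190+155+53 = 591 km.
Row-greedy (each truck in turn takes its cheapest remaining route) gives 603 km, worse by 12.
Next-best assignment: Car 85→Route 5, Car 106→Route 7, Car 31→Route 1, Car 70→Route 2, Car 58→Route 6 = 603 km.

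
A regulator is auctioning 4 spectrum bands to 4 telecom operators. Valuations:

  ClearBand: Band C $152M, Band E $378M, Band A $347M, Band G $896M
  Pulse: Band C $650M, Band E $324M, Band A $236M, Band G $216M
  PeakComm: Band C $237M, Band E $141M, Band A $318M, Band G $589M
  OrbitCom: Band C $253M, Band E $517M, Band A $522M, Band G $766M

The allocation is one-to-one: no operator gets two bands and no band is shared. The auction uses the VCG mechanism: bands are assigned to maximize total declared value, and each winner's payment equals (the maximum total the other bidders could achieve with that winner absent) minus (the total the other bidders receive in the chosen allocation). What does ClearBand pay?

Efficient allocation: ClearBand→Band G ($896M), Pulse→Band C ($650M), PeakComm→Band A ($318M), OrbitCom→Band E ($517M); total welfare W = $2381M.
ClearBand receives Band G at value $896M, so the others get W − 896 = $1485M.
Without ClearBand: best allocation of the remaining 3 bidders over all 4 bands is Pulse→Band C ($650M), PeakComm→Band G ($589M), OrbitCom→Band A ($522M), total $1761M.
VCG payment = (others' best without ClearBand) − (others' welfare with ClearBand) = 1761 − 1485 = $276M.

ClearBand pays $276M.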